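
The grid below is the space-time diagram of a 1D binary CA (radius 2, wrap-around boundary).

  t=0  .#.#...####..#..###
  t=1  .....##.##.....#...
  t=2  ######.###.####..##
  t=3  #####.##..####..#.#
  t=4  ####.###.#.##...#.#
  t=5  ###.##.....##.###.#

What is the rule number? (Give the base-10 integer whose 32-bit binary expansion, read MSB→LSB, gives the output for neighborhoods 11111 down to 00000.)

3368783983

  [31] ##### => #  t=2,i=0
  [30] ####. => #  t=0,i=9
  [29] ###.# => .  t=0,i=18
  [28] ###.. => .  t=0,i=10
  [27] ##.## => #  t=1,i=7
  [26] ##.#. => .  t=0,i=0
  [25] ##..# => .  t=0,i=11
  [24] ##... => .  t=1,i=10
  [23] #.### => #  t=2,i=7
  [22] #.##. => #  t=1,i=8
  [21] #.#.# => .  t=0,i=1
  [20] #.#.. => .  t=0,i=3
  [19] #..## => #  t=0,i=15
  [18] #..#. => .  t=0,i=12
  [17] #...# => #  t=0,i=5
  [16] #.... => #  t=1,i=11
  [15] .#### => #  t=0,i=8
  [14] .###. => .  t=0,i=17
  [13] .##.# => .  t=1,i=6
  [12] .##.. => #  t=1,i=9
  [11] .#.## => .  t=3,i=17
  [10] .#.#. => .  t=0,i=2
  [9] .#..# => .  t=0,i=14
  [8] .#... => .  t=0,i=4
  [7] ..### => .  t=0,i=7
  [6] ..##. => #  t=1,i=5
  [5] ..#.# => #  t=3,i=16
  [4] ..#.. => .  t=0,i=13
  [3] ...## => #  t=0,i=6
  [2] ...#. => #  t=1,i=14
  [1] ....# => #  t=1,i=3
  [0] ..... => #  t=1,i=0
  bits 11001000110010111001000001101111 = 3368783983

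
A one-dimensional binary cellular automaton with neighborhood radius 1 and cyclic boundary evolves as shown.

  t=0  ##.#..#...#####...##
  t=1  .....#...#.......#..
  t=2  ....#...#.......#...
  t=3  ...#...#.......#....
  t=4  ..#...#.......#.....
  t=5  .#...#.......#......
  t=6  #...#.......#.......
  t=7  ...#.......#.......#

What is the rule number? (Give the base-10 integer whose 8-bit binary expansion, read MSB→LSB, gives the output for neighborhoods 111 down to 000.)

  ###|.  b7=0 t=0,i=0
  ##.|.  b6=0 t=0,i=1
  #.#|.  b5=0 t=0,i=2
  #..|.  b4=0 t=0,i=4
  .##|.  b3=0 t=0,i=10
  .#.|.  b2=0 t=0,i=3
  ..#|#  b1=1 t=0,i=5
  ...|.  b0=0 t=0,i=8
  bits 00000010 = 2

2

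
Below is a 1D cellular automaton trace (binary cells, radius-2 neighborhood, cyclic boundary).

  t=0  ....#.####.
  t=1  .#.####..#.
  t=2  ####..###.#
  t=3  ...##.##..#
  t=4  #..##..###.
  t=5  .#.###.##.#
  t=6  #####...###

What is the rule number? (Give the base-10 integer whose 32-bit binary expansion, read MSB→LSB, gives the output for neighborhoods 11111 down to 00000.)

  [31] ##### => .  t=2,i=1
  [30] ####. => .  t=0,i=8
  [29] ###.# => .  t=2,i=8
  [28] ###.. => #  t=0,i=9
  [27] ##.## => .  t=2,i=9
  [26] ##.#. => #  t=4,i=10
  [25] ##..# => #  t=1,i=7
  [24] ##... => .  t=0,i=10
  [23] #.### => #  t=0,i=6
  [22] #.##. => .  t=3,i=6
  [21] #.#.# => #  t=5,i=1
  [20] #.#.. => .  t=4,i=0
  [19] #..## => .  t=2,i=5
  [18] #..#. => #  t=1,i=0
  [17] #...# => .  t=3,i=1
  [16] #.... => .  t=0,i=0
  [15] .#### => .  t=0,i=7
  [14] .###. => #  t=2,i=7
  [13] .##.# => #  t=3,i=4
  [12] .##.. => #  t=3,i=7
  [11] .#.## => #  t=0,i=5
  [10] .#.#. => #  t=5,i=0
  [9] .#..# => #  t=1,i=10
  [8] .#... => #  t=3,i=0
  [7] ..### => #  t=2,i=6
  [6] ..##. => #  t=3,i=3
  [5] ..#.# => #  t=0,i=4
  [4] ..#.. => .  t=1,i=9
  [3] ...## => .  t=3,i=2
  [2] ...#. => #  t=0,i=3
  [1] ....# => .  t=0,i=2
  [0] ..... => #  t=0,i=1
  bits 00010110101001000111111111100101 = 379879397

379879397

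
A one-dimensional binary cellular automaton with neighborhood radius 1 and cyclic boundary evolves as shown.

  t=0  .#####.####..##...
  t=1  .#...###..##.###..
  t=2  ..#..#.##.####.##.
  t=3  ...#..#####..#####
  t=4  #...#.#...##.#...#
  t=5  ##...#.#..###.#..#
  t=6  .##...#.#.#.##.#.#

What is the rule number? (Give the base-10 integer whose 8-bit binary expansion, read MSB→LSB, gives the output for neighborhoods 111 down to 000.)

  nb ###: next=.  (t=0,i=2, bit7=0)
  nb ##.: next=#  (t=0,i=5, bit6=1)
  nb #.#: next=#  (t=0,i=6, bit5=1)
  nb #..: next=#  (t=0,i=11, bit4=1)
  nb .##: next=#  (t=0,i=1, bit3=1)
  nb .#.: next=.  (t=1,i=1, bit2=0)
  nb ..#: next=.  (t=0,i=0, bit1=0)
  nb ...: next=.  (t=0,i=16, bit0=0)
  bits 01111000 = 120

120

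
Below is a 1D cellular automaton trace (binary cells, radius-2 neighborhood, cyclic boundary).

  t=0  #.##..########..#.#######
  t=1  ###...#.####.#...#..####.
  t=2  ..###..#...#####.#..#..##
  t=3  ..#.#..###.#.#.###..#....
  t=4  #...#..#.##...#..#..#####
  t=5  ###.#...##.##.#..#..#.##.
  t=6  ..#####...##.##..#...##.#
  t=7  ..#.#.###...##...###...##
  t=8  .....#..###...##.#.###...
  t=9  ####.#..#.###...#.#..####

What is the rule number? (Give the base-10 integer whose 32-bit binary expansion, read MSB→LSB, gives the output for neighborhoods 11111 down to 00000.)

  ##### -> #   bit 31 = 1  t=0,i=8
  ####. -> .   bit 30 = 0  t=0,i=12
  ###.# -> #   bit 29 = 1  t=0,i=0
  ###.. -> #   bit 28 = 1  t=0,i=13
  ##.## -> #   bit 27 = 1  t=0,i=1
  ##.#. -> #   bit 26 = 1  t=1,i=12
  ##..# -> .   bit 25 = 0  t=0,i=4
  ##... -> #   bit 24 = 1  t=1,i=3
  #.### -> .   bit 23 = 0  t=0,i=18
  #.##. -> #   bit 22 = 1  t=0,i=2
  #.#.# -> .   bit 21 = 0  t=3,i=11
  #.#.. -> #   bit 20 = 1  t=1,i=13
  #..## -> .   bit 19 = 0  t=0,i=5
  #..#. -> .   bit 18 = 0  t=0,i=15
  #...# -> #   bit 17 = 1  t=1,i=4
  #.... -> #   bit 16 = 1  t=3,i=22
  .#### -> .   bit 15 = 0  t=0,i=7
  .###. -> .   bit 14 = 0  t=1,i=1
  .##.# -> .   bit 13 = 0  t=5,i=9
  .##.. -> .   bit 12 = 0  t=0,i=3
  .#.## -> #   bit 11 = 1  t=0,i=17
  .#.#. -> .   bit 10 = 0  t=3,i=3
  .#..# -> .   bit 9 = 0  t=1,i=18
  .#... -> #   bit 8 = 1  t=1,i=14
  ..### -> #   bit 7 = 1  t=0,i=6
  ..##. -> .   bit 6 = 0  t=2,i=23
  ..#.# -> .   bit 5 = 0  t=0,i=16
  ..#.. -> #   bit 4 = 1  t=1,i=17
  ...## -> .   bit 3 = 0  t=2,i=10
  ...#. -> .   bit 2 = 0  t=1,i=5
  ....# -> #   bit 1 = 1  t=3,i=0
  ..... -> #   bit 0 = 1  t=3,i=23
  bits 10111101010100110000100110010011 = 3176335763

3176335763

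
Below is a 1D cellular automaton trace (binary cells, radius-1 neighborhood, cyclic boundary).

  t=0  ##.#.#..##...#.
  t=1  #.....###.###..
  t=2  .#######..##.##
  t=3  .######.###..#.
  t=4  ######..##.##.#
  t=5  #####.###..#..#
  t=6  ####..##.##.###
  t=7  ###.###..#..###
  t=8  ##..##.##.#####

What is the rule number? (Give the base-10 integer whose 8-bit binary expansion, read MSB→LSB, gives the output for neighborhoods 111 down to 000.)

155

  ###|#  b7=1 t=1,i=7
  ##.|.  b6=0 t=0,i=1
  #.#|.  b5=0 t=0,i=2
  #..|#  b4=1 t=0,i=6
  .##|#  b3=1 t=0,i=0
  .#.|.  b2=0 t=0,i=3
  ..#|#  b1=1 t=0,i=7
  ...|#  b0=1 t=0,i=11
  bits 10011011 = 155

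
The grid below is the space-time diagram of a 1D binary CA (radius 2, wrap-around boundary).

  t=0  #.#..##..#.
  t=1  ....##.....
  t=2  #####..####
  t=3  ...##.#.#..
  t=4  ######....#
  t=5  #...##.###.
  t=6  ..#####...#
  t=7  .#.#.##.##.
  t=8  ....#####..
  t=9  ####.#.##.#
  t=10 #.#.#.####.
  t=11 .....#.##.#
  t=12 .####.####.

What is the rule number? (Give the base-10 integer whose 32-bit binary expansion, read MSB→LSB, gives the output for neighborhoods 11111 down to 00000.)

1548462159

  nb #####: next=.  (t=2,i=0, bit31=0)
  nb ####.: next=#  (t=2,i=3, bit30=1)
  nb ###.#: next=.  (t=5,i=9, bit29=0)
  nb ###..: next=#  (t=2,i=4, bit28=1)
  nb ##.##: next=#  (t=5,i=6, bit27=1)
  nb ##.#.: next=#  (t=3,i=5, bit26=1)
  nb ##..#: next=.  (t=0,i=7, bit25=0)
  nb ##...: next=.  (t=1,i=6, bit24=0)
  nb #.###: next=.  (t=5,i=7, bit23=0)
  nb #.##.: next=#  (t=7,i=5, bit22=1)
  nb #.#.#: next=.  (t=0,i=0, bit21=0)
  nb #.#..: next=.  (t=0,i=2, bit20=0)
  nb #..##: next=#  (t=0,i=4, bit19=1)
  nb #..#.: next=.  (t=0,i=8, bit18=0)
  nb #...#: next=#  (t=5,i=2, bit17=1)
  nb #....: next=#  (t=1,i=7, bit16=1)
  nb .####: next=#  (t=2,i=8, bit15=1)
  nb .###.: next=.  (t=5,i=8, bit14=0)
  nb .##.#: next=#  (t=3,i=4, bit13=1)
  nb .##..: next=.  (t=0,i=6, bit12=0)
  nb .#.##: next=#  (t=7,i=4, bit11=1)
  nb .#.#.: next=.  (t=0,i=1, bit10=0)
  nb .#..#: next=.  (t=0,i=3, bit9=0)
  nb .#...: next=.  (t=3,i=9, bit8=0)
  nb ..###: next=.  (t=2,i=7, bit7=0)
  nb ..##.: next=#  (t=0,i=5, bit6=1)
  nb ..#.#: next=.  (t=0,i=9, bit5=0)
  nb ..#..: next=.  (t=6,i=10, bit4=0)
  nb ...##: next=#  (t=1,i=3, bit3=1)
  nb ...#.: next=#  (t=6,i=9, bit2=1)
  nb ....#: next=#  (t=1,i=2, bit1=1)
  nb .....: next=#  (t=1,i=0, bit0=1)
  bits 01011100010010111010100001001111 = 1548462159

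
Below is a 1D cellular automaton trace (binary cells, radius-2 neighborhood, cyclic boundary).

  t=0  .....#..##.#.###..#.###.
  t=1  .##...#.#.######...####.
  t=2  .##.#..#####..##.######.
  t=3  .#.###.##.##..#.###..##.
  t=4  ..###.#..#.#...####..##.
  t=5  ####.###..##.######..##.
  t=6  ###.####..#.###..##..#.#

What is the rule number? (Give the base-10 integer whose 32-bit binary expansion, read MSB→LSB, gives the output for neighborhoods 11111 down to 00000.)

  ##### -> .   bit 31 = 0  t=1,i=12
  ####. -> #   bit 30 = 1  t=1,i=14
  ###.# -> .   bit 29 = 0  t=3,i=5
  ###.. -> #   bit 28 = 1  t=0,i=15
  ##.## -> #   bit 27 = 1  t=2,i=16
  ##.#. -> #   bit 26 = 1  t=0,i=10
  ##..# -> .   bit 25 = 0  t=0,i=16
  ##... -> .   bit 24 = 0  t=0,i=23
  #.### -> #   bit 23 = 1  t=0,i=13
  #.##. -> .   bit 22 = 0  t=3,i=7
  #.#.# -> #   bit 21 = 1  t=0,i=11
  #.#.. -> #   bit 20 = 1  t=2,i=4
  #..## -> .   bit 19 = 0  t=0,i=7
  #..#. -> .   bit 18 = 0  t=0,i=17
  #...# -> #   bit 17 = 1  t=1,i=4
  #.... -> .   bit 16 = 0  t=0,i=0
  .#### -> #   bit 15 = 1  t=1,i=11
  .###. -> #   bit 14 = 1  t=0,i=14
  .##.# -> .   bit 13 = 0  t=0,i=9
  .##.. -> #   bit 12 = 1  t=1,i=2
  .#.## -> #   bit 11 = 1  t=0,i=12
  .#.#. -> #   bit 10 = 1  t=1,i=7
  .#..# -> #   bit 9 = 1  t=0,i=6
  .#... -> .   bit 8 = 0  t=4,i=12
  ..### -> #   bit 7 = 1  t=1,i=19
  ..##. -> #   bit 6 = 1  t=0,i=8
  ..#.# -> .   bit 5 = 0  t=0,i=18
  ..#.. -> .   bit 4 = 0  t=0,i=5
  ...## -> #   bit 3 = 1  t=1,i=18
  ...#. -> .   bit 2 = 0  t=0,i=4
  ....# -> .   bit 1 = 0  t=0,i=3
  ..... -> #   bit 0 = 1  t=0,i=1
  bits 01011100101100101101111011001001 = 1555226313

1555226313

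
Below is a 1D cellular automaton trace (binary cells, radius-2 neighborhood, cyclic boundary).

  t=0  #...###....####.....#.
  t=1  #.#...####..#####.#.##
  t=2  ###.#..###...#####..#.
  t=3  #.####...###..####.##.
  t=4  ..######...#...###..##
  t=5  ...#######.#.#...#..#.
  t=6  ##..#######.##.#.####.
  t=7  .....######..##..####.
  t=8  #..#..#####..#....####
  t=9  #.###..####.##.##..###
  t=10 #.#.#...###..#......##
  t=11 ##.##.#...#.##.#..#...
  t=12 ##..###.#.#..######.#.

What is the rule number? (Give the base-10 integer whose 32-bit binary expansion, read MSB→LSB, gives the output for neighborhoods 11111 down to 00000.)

  #####|#  b31=1 t=1,i=14
  ####.|#  b30=1 t=0,i=13
  ###.#|#  b29=1 t=1,i=0
  ###..|#  b28=1 t=0,i=6
  ##.##|.  b27=0 t=3,i=18
  ##.#.|#  b26=1 t=1,i=1
  ##..#|.  b25=0 t=1,i=10
  ##...|#  b24=1 t=0,i=7
  #.###|#  b23=1 t=1,i=20
  #.##.|.  b22=0 t=3,i=19
  #.#.#|.  b21=0 t=1,i=18
  #.#..|#  b20=1 t=0,i=0
  #..##|.  b19=0 t=1,i=11
  #..#.|#  b18=1 t=2,i=19
  #...#|#  b17=1 t=0,i=2
  #....|#  b16=1 t=0,i=8
  .####|#  b15=1 t=0,i=12
  .###.|.  b14=0 t=0,i=5
  .##.#|#  b13=1 t=3,i=20
  .##..|.  b12=0 t=4,i=21
  .#.##|.  b11=0 t=1,i=19
  .#.#.|#  b10=1 t=0,i=21
  .#..#|#  b9=1 t=2,i=5
  .#...|.  b8=0 t=0,i=1
  ..###|.  b7=0 t=0,i=4
  ..##.|#  b6=1 t=4,i=20
  ..#.#|#  b5=1 t=0,i=20
  ..#..|#  b4=1 t=4,i=11
  ...##|.  b3=0 t=0,i=3
  ...#.|.  b2=0 t=0,i=19
  ....#|#  b1=1 t=0,i=9
  .....|.  b0=0 t=0,i=17
  bits 11110101100101111010011001110010 = 4120356466

4120356466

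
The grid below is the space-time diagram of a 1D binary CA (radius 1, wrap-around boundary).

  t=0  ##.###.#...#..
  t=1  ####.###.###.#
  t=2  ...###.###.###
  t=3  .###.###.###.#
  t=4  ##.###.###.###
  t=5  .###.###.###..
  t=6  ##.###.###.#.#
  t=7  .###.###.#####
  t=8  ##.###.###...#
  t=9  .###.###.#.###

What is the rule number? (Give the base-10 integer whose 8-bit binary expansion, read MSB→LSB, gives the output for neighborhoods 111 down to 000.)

111

  [7] ### => .  t=0,i=4
  [6] ##. => #  t=0,i=1
  [5] #.# => #  t=0,i=2
  [4] #.. => .  t=0,i=8
  [3] .## => #  t=0,i=0
  [2] .#. => #  t=0,i=7
  [1] ..# => #  t=0,i=10
  [0] ... => #  t=0,i=9
  bits 01101111 = 111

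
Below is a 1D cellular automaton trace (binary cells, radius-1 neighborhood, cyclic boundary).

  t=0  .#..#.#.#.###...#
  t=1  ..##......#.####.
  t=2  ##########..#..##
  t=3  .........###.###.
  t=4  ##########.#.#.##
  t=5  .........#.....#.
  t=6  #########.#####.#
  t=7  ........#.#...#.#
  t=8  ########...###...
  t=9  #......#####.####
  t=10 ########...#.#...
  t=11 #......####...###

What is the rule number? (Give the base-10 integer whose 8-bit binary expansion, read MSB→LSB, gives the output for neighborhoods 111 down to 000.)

91

  ### -> .   bit 7 = 0  t=0,i=11
  ##. -> #   bit 6 = 1  t=0,i=12
  #.# -> .   bit 5 = 0  t=0,i=0
  #.. -> #   bit 4 = 1  t=0,i=2
  .## -> #   bit 3 = 1  t=0,i=10
  .#. -> .   bit 2 = 0  t=0,i=1
  ..# -> #   bit 1 = 1  t=0,i=3
  ... -> #   bit 0 = 1  t=0,i=14
  bits 01011011 = 91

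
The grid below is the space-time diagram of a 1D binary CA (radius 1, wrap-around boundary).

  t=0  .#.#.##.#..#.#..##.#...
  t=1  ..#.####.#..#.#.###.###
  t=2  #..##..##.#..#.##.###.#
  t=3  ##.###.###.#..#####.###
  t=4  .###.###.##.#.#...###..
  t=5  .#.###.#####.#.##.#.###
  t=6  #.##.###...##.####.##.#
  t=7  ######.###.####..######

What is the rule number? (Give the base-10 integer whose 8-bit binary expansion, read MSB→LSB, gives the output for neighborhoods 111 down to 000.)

  ### -> .   bit 7 = 0  t=1,i=5
  ##. -> #   bit 6 = 1  t=0,i=6
  #.# -> #   bit 5 = 1  t=0,i=2
  #.. -> #   bit 4 = 1  t=0,i=9
  .## -> #   bit 3 = 1  t=0,i=5
  .#. -> .   bit 2 = 0  t=0,i=1
  ..# -> .   bit 1 = 0  t=0,i=0
  ... -> #   bit 0 = 1  t=0,i=21
  bits 01111001 = 121

121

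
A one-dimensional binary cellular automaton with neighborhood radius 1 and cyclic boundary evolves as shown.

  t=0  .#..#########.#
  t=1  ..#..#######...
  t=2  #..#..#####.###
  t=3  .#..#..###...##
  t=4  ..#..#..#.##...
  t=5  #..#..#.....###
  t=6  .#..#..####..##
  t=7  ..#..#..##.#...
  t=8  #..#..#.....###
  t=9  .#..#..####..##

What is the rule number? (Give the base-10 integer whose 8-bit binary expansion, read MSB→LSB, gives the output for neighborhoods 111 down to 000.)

  nb ###: next=#  (t=0,i=5, bit7=1)
  nb ##.: next=.  (t=0,i=12, bit6=0)
  nb #.#: next=.  (t=0,i=0, bit5=0)
  nb #..: next=#  (t=0,i=2, bit4=1)
  nb .##: next=.  (t=0,i=4, bit3=0)
  nb .#.: next=.  (t=0,i=1, bit2=0)
  nb ..#: next=.  (t=0,i=3, bit1=0)
  nb ...: next=#  (t=1,i=0, bit0=1)
  bits 10010001 = 145

145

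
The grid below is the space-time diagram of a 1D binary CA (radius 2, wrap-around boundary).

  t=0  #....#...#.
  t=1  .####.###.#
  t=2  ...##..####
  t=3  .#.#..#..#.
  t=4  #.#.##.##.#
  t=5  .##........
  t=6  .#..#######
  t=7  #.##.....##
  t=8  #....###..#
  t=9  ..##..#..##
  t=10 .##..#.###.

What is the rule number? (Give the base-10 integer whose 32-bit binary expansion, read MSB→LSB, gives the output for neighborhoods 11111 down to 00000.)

1680820039

  #####|.  b31=0 t=6,i=6
  ####.|#  b30=1 t=1,i=3
  ###.#|#  b29=1 t=1,i=4
  ###..|.  b28=0 t=2,i=10
  ##.##|.  b27=0 t=1,i=5
  ##.#.|#  b26=1 t=1,i=9
  ##..#|.  b25=0 t=2,i=5
  ##...|.  b24=0 t=2,i=0
  #.###|.  b23=0 t=1,i=1
  #.##.|.  b22=0 t=4,i=4
  #.#.#|#  b21=1 t=1,i=10
  #.#..|.  b20=0 t=0,i=0
  #..##|#  b19=1 t=2,i=6
  #..#.|#  b18=1 t=3,i=0
  #...#|#  b17=1 t=0,i=7
  #....|#  b16=1 t=0,i=2
  .####|.  b15=0 t=1,i=2
  .###.|#  b14=1 t=1,i=7
  .##.#|.  b13=0 t=4,i=0
  .##..|.  b12=0 t=2,i=4
  .#.##|.  b11=0 t=1,i=0
  .#.#.|#  b10=1 t=0,i=10
  .#..#|#  b9=1 t=3,i=4
  .#...|#  b8=1 t=0,i=1
  ..###|.  b7=0 t=2,i=7
  ..##.|#  b6=1 t=2,i=3
  ..#.#|.  b5=0 t=0,i=9
  ..#..|.  b4=0 t=0,i=5
  ...##|.  b3=0 t=2,i=2
  ...#.|#  b2=1 t=0,i=4
  ....#|#  b1=1 t=0,i=3
  .....|#  b0=1 t=5,i=5
  bits 01100100001011110100011101000111 = 1680820039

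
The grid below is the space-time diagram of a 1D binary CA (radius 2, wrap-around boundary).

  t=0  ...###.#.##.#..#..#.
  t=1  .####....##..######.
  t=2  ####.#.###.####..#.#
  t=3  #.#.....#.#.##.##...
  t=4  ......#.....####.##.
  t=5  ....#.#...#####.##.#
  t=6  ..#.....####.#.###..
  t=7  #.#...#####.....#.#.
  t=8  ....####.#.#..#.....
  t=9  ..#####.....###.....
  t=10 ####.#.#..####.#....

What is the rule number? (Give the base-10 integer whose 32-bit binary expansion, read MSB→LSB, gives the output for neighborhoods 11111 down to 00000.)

1263461082

  nb #####: next=.  (t=1,i=15, bit31=0)
  nb ####.: next=#  (t=1,i=3, bit30=1)
  nb ###.#: next=.  (t=0,i=5, bit29=0)
  nb ###..: next=.  (t=1,i=4, bit28=0)
  nb ##.##: next=#  (t=2,i=10, bit27=1)
  nb ##.#.: next=.  (t=0,i=6, bit26=0)
  nb ##..#: next=#  (t=1,i=11, bit25=1)
  nb ##...: next=#  (t=1,i=5, bit24=1)
  nb #.###: next=.  (t=2,i=7, bit23=0)
  nb #.##.: next=#  (t=0,i=9, bit22=1)
  nb #.#.#: next=.  (t=0,i=7, bit21=0)
  nb #.#..: next=.  (t=0,i=12, bit20=0)
  nb #..##: next=#  (t=1,i=0, bit19=1)
  nb #..#.: next=#  (t=0,i=14, bit18=1)
  nb #...#: next=#  (t=3,i=18, bit17=1)
  nb #....: next=.  (t=0,i=0, bit16=0)
  nb .####: next=#  (t=1,i=2, bit15=1)
  nb .###.: next=#  (t=0,i=4, bit14=1)
  nb .##.#: next=#  (t=0,i=10, bit13=1)
  nb .##..: next=.  (t=1,i=10, bit12=0)
  nb .#.##: next=.  (t=0,i=8, bit11=0)
  nb .#.#.: next=.  (t=3,i=1, bit10=0)
  nb .#..#: next=#  (t=0,i=13, bit9=1)
  nb .#...: next=.  (t=0,i=19, bit8=0)
  nb ..###: next=#  (t=0,i=3, bit7=1)
  nb ..##.: next=#  (t=1,i=9, bit6=1)
  nb ..#.#: next=.  (t=2,i=17, bit5=0)
  nb ..#..: next=#  (t=0,i=15, bit4=1)
  nb ...##: next=#  (t=0,i=2, bit3=1)
  nb ...#.: next=.  (t=3,i=7, bit2=0)
  nb ....#: next=#  (t=0,i=1, bit1=1)
  nb .....: next=.  (t=3,i=5, bit0=0)
  bits 01001011010011101110001011011010 = 1263461082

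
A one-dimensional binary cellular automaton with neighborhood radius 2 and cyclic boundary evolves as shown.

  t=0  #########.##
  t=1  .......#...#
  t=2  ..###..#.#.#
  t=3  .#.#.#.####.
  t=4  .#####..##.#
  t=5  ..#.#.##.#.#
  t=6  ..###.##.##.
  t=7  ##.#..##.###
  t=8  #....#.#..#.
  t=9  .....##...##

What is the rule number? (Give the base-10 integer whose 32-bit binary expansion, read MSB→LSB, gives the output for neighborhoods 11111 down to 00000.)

  #####|.  b31=0 t=0,i=0
  ####.|#  b30=1 t=0,i=7
  ###.#|.  b29=0 t=0,i=8
  ###..|.  b28=0 t=2,i=4
  ##.##|.  b27=0 t=0,i=9
  ##.#.|.  b26=0 t=4,i=10
  ##..#|#  b25=1 t=2,i=5
  ##...|#  b24=1 t=6,i=11
  #.###|.  b23=0 t=0,i=10
  #.##.|#  b22=1 t=5,i=6
  #.#.#|#  b21=1 t=2,i=9
  #.#..|.  b20=0 t=2,i=11
  #..##|#  b19=1 t=2,i=1
  #..#.|.  b18=0 t=2,i=6
  #...#|#  b17=1 t=1,i=9
  #....|.  b16=0 t=1,i=1
  .####|#  b15=1 t=0,i=11
  .###.|#  b14=1 t=2,i=3
  .##.#|#  b13=1 t=4,i=9
  .##..|#  b12=1 t=6,i=10
  .#.##|.  b11=0 t=3,i=6
  .#.#.|#  b10=1 t=2,i=8
  .#..#|.  b9=0 t=2,i=0
  .#...|.  b8=0 t=1,i=0
  ..###|.  b7=0 t=2,i=2
  ..##.|.  b6=0 t=4,i=8
  ..#.#|#  b5=1 t=2,i=7
  ..#..|#  b4=1 t=1,i=7
  ...##|#  b3=1 t=6,i=1
  ...#.|.  b2=0 t=1,i=6
  ....#|.  b1=0 t=1,i=5
  .....|#  b0=1 t=1,i=2
  bits 01000011011010101111010000111001 = 1131082809

1131082809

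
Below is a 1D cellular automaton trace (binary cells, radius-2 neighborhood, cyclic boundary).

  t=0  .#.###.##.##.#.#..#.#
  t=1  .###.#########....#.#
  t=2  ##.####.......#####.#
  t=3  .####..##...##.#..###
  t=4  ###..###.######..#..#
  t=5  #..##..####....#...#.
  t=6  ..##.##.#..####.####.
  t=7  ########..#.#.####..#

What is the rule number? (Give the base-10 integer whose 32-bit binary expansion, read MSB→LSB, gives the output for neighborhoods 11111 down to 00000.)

803973486

  [31] ##### => .  t=1,i=7
  [30] ####. => .  t=1,i=12
  [29] ###.# => #  t=0,i=5
  [28] ###.. => .  t=1,i=13
  [27] ##.## => #  t=0,i=6
  [26] ##.#. => #  t=0,i=12
  [25] ##..# => #  t=3,i=5
  [24] ##... => #  t=1,i=14
  [23] #.### => #  t=0,i=3
  [22] #.##. => #  t=0,i=7
  [21] #.#.# => #  t=0,i=1
  [20] #.#.. => .  t=0,i=15
  [19] #..## => #  t=3,i=6
  [18] #..#. => .  t=0,i=17
  [17] #...# => #  t=3,i=10
  [16] #.... => #  t=1,i=15
  [15] .#### => #  t=1,i=6
  [14] .###. => .  t=0,i=4
  [13] .##.# => #  t=0,i=8
  [12] .##.. => .  t=3,i=8
  [11] .#.## => #  t=0,i=2
  [10] .#.#. => .  t=0,i=0
  [9] .#..# => .  t=0,i=16
  [8] .#... => #  t=5,i=16
  [7] ..### => .  t=2,i=14
  [6] ..##. => #  t=3,i=7
  [5] ..#.# => #  t=0,i=18
  [4] ..#.. => .  t=4,i=17
  [3] ...## => #  t=2,i=13
  [2] ...#. => #  t=1,i=17
  [1] ....# => #  t=1,i=16
  [0] ..... => .  t=2,i=9
  bits 00101111111010111010100101101110 = 803973486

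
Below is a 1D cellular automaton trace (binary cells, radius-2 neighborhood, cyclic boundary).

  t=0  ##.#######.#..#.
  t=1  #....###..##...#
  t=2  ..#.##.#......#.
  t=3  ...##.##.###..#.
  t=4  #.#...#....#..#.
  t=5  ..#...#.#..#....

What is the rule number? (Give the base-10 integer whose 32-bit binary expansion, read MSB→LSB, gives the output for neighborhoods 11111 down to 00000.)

  nb #####: next=#  (t=0,i=5, bit31=1)
  nb ####.: next=.  (t=0,i=8, bit30=0)
  nb ###.#: next=.  (t=0,i=9, bit29=0)
  nb ###..: next=#  (t=1,i=7, bit28=1)
  nb ##.##: next=.  (t=0,i=2, bit27=0)
  nb ##.#.: next=#  (t=0,i=10, bit26=1)
  nb ##..#: next=.  (t=1,i=8, bit25=0)
  nb ##...: next=.  (t=1,i=1, bit24=0)
  nb #.###: next=.  (t=0,i=3, bit23=0)
  nb #.##.: next=#  (t=0,i=0, bit22=1)
  nb #.#.#: next=.  (t=4,i=0, bit21=0)
  nb #.#..: next=#  (t=0,i=11, bit20=1)
  nb #..##: next=.  (t=1,i=9, bit19=0)
  nb #..#.: next=.  (t=0,i=13, bit18=0)
  nb #...#: next=.  (t=1,i=13, bit17=0)
  nb #....: next=#  (t=1,i=2, bit16=1)
  nb .####: next=.  (t=0,i=4, bit15=0)
  nb .###.: next=.  (t=1,i=6, bit14=0)
  nb .##.#: next=.  (t=0,i=1, bit13=0)
  nb .##..: next=.  (t=1,i=0, bit12=0)
  nb .#.##: next=#  (t=0,i=15, bit11=1)
  nb .#.#.: next=.  (t=4,i=1, bit10=0)
  nb .#..#: next=.  (t=0,i=12, bit9=0)
  nb .#...: next=.  (t=2,i=8, bit8=0)
  nb ..###: next=#  (t=1,i=5, bit7=1)
  nb ..##.: next=.  (t=1,i=10, bit6=0)
  nb ..#.#: next=.  (t=0,i=14, bit5=0)
  nb ..#..: next=#  (t=2,i=14, bit4=1)
  nb ...##: next=#  (t=1,i=4, bit3=1)
  nb ...#.: next=.  (t=2,i=1, bit2=0)
  nb ....#: next=.  (t=1,i=3, bit1=0)
  nb .....: next=#  (t=2,i=10, bit0=1)
  bits 10010100010100010000100010011001 = 2488338585

2488338585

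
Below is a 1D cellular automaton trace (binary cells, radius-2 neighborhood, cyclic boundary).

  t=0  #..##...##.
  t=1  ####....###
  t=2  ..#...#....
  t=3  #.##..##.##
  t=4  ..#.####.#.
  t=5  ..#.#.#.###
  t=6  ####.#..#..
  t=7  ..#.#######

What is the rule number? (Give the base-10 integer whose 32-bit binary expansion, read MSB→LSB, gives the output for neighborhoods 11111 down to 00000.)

  ##### -> .   bit 31 = 0  t=1,i=0
  ####. -> #   bit 30 = 1  t=1,i=2
  ###.# -> .   bit 29 = 0  t=3,i=0
  ###.. -> .   bit 28 = 0  t=1,i=3
  ##.## -> .   bit 27 = 0  t=3,i=1
  ##.#. -> #   bit 26 = 1  t=0,i=10
  ##..# -> #   bit 25 = 1  t=3,i=4
  ##... -> .   bit 24 = 0  t=0,i=5
  #.### -> #   bit 23 = 1  t=3,i=9
  #.##. -> #   bit 22 = 1  t=3,i=2
  #.#.# -> .   bit 21 = 0  t=5,i=4
  #.#.. -> #   bit 20 = 1  t=0,i=0
  #..## -> #   bit 19 = 1  t=0,i=2
  #..#. -> #   bit 18 = 1  t=5,i=1
  #...# -> .   bit 17 = 0  t=0,i=6
  #.... -> .   bit 16 = 0  t=1,i=5
  .#### -> .   bit 15 = 0  t=1,i=9
  .###. -> .   bit 14 = 0  t=3,i=10
  .##.# -> #   bit 13 = 1  t=0,i=9
  .##.. -> .   bit 12 = 0  t=0,i=4
  .#.## -> .   bit 11 = 0  t=4,i=3
  .#.#. -> #   bit 10 = 1  t=5,i=3
  .#..# -> #   bit 9 = 1  t=0,i=1
  .#... -> #   bit 8 = 1  t=2,i=3
  ..### -> .   bit 7 = 0  t=1,i=8
  ..##. -> #   bit 6 = 1  t=0,i=3
  ..#.# -> #   bit 5 = 1  t=4,i=2
  ..#.. -> #   bit 4 = 1  t=2,i=2
  ...## -> .   bit 3 = 0  t=0,i=7
  ...#. -> .   bit 2 = 0  t=2,i=1
  ....# -> #   bit 1 = 1  t=1,i=6
  ..... -> #   bit 0 = 1  t=2,i=9
  bits 01000110110111000010011101110011 = 1188833139

1188833139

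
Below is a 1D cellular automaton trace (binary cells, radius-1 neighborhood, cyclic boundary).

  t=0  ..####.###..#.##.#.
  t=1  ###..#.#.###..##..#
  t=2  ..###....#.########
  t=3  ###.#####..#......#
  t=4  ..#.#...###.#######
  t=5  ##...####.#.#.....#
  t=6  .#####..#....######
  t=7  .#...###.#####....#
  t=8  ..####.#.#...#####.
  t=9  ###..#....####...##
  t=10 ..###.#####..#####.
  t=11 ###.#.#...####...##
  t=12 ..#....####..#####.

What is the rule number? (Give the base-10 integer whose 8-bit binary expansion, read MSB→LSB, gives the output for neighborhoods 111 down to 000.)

91

  ###|.  b7=0 t=0,i=3
  ##.|#  b6=1 t=0,i=5
  #.#|.  b5=0 t=0,i=6
  #..|#  b4=1 t=0,i=10
  .##|#  b3=1 t=0,i=2
  .#.|.  b2=0 t=0,i=12
  ..#|#  b1=1 t=0,i=1
  ...|#  b0=1 t=0,i=0
  bits 01011011 = 91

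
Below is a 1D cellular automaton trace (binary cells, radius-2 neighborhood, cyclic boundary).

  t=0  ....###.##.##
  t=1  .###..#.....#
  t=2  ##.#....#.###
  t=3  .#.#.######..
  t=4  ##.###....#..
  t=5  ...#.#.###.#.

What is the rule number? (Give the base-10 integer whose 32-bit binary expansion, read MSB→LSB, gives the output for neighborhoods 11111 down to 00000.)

816912942

  [31] ##### => .  t=2,i=12
  [30] ####. => .  t=2,i=0
  [29] ###.# => #  t=0,i=6
  [28] ###.. => #  t=1,i=3
  [27] ##.## => .  t=0,i=7
  [26] ##.#. => .  t=2,i=2
  [25] ##..# => .  t=1,i=4
  [24] ##... => .  t=0,i=0
  [23] #.### => #  t=1,i=1
  [22] #.##. => .  t=0,i=8
  [21] #.#.# => #  t=3,i=3
  [20] #.#.. => #  t=2,i=3
  [19] #..## => .  t=4,i=12
  [18] #..#. => .  t=1,i=5
  [17] #...# => .  t=3,i=12
  [16] #.... => #  t=0,i=1
  [15] .#### => .  t=2,i=11
  [14] .###. => .  t=0,i=5
  [13] .##.# => .  t=0,i=9
  [12] .##.. => #  t=0,i=12
  [11] .#.## => #  t=1,i=0
  [10] .#.#. => .  t=3,i=2
  [9] .#..# => #  t=4,i=11
  [8] .#... => .  t=1,i=7
  [7] ..### => .  t=0,i=4
  [6] ..##. => .  t=4,i=0
  [5] ..#.# => #  t=1,i=12
  [4] ..#.. => .  t=1,i=6
  [3] ...## => #  t=0,i=3
  [2] ...#. => #  t=1,i=11
  [1] ....# => #  t=0,i=2
  [0] ..... => .  t=1,i=9
  bits 00110000101100010001101000101110 = 816912942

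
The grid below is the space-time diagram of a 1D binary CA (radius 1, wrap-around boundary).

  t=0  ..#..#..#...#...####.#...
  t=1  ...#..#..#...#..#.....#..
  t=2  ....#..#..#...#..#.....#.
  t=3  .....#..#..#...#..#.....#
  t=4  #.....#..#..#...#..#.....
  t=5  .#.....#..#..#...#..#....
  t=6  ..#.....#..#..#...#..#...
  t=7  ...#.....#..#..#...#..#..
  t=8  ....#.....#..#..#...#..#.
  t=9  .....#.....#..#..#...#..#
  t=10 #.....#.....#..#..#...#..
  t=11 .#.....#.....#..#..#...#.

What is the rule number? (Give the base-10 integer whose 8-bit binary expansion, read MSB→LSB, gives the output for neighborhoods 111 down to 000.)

24

  ### -> .   bit 7 = 0  t=0,i=17
  ##. -> .   bit 6 = 0  t=0,i=19
  #.# -> .   bit 5 = 0  t=0,i=20
  #.. -> #   bit 4 = 1  t=0,i=3
  .## -> #   bit 3 = 1  t=0,i=16
  .#. -> .   bit 2 = 0  t=0,i=2
  ..# -> .   bit 1 = 0  t=0,i=1
  ... -> .   bit 0 = 0  t=0,i=0
  bits 00011000 = 24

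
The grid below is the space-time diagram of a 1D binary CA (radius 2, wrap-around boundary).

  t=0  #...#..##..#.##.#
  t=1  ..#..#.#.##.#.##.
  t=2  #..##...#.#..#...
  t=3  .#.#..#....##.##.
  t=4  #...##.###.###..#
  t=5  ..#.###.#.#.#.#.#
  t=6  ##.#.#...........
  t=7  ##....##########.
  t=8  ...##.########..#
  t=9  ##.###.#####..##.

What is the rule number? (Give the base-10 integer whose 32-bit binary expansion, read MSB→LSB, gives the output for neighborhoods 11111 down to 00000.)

2315774915

  ##### -> #   bit 31 = 1  t=7,i=8
  ####. -> .   bit 30 = 0  t=7,i=14
  ###.# -> .   bit 29 = 0  t=4,i=9
  ###.. -> .   bit 28 = 0  t=4,i=13
  ##.## -> #   bit 27 = 1  t=0,i=15
  ##.#. -> .   bit 26 = 0  t=1,i=11
  ##..# -> #   bit 25 = 1  t=0,i=9
  ##... -> .   bit 24 = 0  t=0,i=1
  #.### -> .   bit 23 = 0  t=4,i=7
  #.##. -> .   bit 22 = 0  t=0,i=13
  #.#.# -> .   bit 21 = 0  t=1,i=7
  #.#.. -> .   bit 20 = 0  t=2,i=10
  #..## -> .   bit 19 = 0  t=0,i=6
  #..#. -> #   bit 18 = 1  t=0,i=10
  #...# -> #   bit 17 = 1  t=0,i=2
  #.... -> #   bit 16 = 1  t=3,i=8
  .#### -> #   bit 15 = 1  t=7,i=7
  .###. -> #   bit 14 = 1  t=4,i=8
  .##.# -> #   bit 13 = 1  t=0,i=14
  .##.. -> .   bit 12 = 0  t=0,i=0
  .#.## -> #   bit 11 = 1  t=0,i=12
  .#.#. -> .   bit 10 = 0  t=1,i=6
  .#..# -> #   bit 9 = 1  t=0,i=5
  .#... -> #   bit 8 = 1  t=2,i=14
  ..### -> #   bit 7 = 1  t=7,i=6
  ..##. -> #   bit 6 = 1  t=0,i=7
  ..#.# -> .   bit 5 = 0  t=0,i=11
  ..#.. -> .   bit 4 = 0  t=0,i=4
  ...## -> .   bit 3 = 0  t=3,i=10
  ...#. -> .   bit 2 = 0  t=0,i=3
  ....# -> #   bit 1 = 1  t=3,i=9
  ..... -> #   bit 0 = 1  t=6,i=8
  bits 10001010000001111110101111000011 = 2315774915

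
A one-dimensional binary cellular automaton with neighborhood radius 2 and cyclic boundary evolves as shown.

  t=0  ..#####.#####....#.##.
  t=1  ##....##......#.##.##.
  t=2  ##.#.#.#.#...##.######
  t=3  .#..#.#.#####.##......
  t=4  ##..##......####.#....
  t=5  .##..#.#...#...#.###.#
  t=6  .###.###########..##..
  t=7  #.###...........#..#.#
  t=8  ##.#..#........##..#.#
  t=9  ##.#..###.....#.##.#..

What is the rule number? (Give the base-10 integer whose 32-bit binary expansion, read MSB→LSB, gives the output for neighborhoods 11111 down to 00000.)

710112572

  [31] ##### => .  t=0,i=4
  [30] ####. => .  t=0,i=5
  [29] ###.# => #  t=0,i=6
  [28] ###.. => .  t=0,i=12
  [27] ##.## => #  t=0,i=7
  [26] ##.#. => .  t=2,i=2
  [25] ##..# => #  t=4,i=2
  [24] ##... => .  t=0,i=13
  [23] #.### => .  t=0,i=8
  [22] #.##. => #  t=0,i=19
  [21] #.#.# => .  t=2,i=3
  [20] #.#.. => #  t=2,i=9
  [19] #..## => .  t=4,i=3
  [18] #..#. => .  t=3,i=3
  [17] #...# => #  t=0,i=0
  [16] #.... => #  t=0,i=14
  [15] .#### => .  t=0,i=3
  [14] .###. => #  t=5,i=18
  [13] .##.# => #  t=1,i=17
  [12] .##.. => #  t=0,i=20
  [11] .#.## => .  t=0,i=18
  [10] .#.#. => #  t=2,i=4
  [9] .#..# => .  t=3,i=2
  [8] .#... => #  t=2,i=10
  [7] ..### => .  t=0,i=2
  [6] ..##. => .  t=1,i=6
  [5] ..#.# => #  t=0,i=17
  [4] ..#.. => #  t=3,i=1
  [3] ...## => #  t=0,i=1
  [2] ...#. => #  t=0,i=16
  [1] ....# => .  t=0,i=15
  [0] ..... => .  t=1,i=10
  bits 00101010010100110111010100111100 = 710112572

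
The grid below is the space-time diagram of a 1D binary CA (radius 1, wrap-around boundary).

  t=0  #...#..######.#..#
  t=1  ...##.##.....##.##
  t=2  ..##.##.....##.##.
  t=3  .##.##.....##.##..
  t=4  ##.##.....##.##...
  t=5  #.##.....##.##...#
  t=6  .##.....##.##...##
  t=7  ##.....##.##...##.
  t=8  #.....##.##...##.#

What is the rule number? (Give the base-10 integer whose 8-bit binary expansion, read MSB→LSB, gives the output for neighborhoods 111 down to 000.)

46

  ###|.  b7=0 t=0,i=8
  ##.|.  b6=0 t=0,i=0
  #.#|#  b5=1 t=0,i=13
  #..|.  b4=0 t=0,i=1
  .##|#  b3=1 t=0,i=7
  .#.|#  b2=1 t=0,i=4
  ..#|#  b1=1 t=0,i=3
  ...|.  b0=0 t=0,i=2
  bits 00101110 = 46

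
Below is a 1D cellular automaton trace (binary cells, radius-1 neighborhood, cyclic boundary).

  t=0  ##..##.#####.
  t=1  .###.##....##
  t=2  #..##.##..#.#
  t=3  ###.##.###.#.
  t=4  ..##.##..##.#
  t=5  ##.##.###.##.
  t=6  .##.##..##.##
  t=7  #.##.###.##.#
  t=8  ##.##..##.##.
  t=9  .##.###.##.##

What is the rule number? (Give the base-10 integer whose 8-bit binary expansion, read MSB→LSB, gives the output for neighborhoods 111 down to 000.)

114

  ### -> .   bit 7 = 0  t=0,i=8
  ##. -> #   bit 6 = 1  t=0,i=1
  #.# -> #   bit 5 = 1  t=0,i=6
  #.. -> #   bit 4 = 1  t=0,i=2
  .## -> .   bit 3 = 0  t=0,i=0
  .#. -> .   bit 2 = 0  t=2,i=10
  ..# -> #   bit 1 = 1  t=0,i=3
  ... -> .   bit 0 = 0  t=1,i=8
  bits 01110010 = 114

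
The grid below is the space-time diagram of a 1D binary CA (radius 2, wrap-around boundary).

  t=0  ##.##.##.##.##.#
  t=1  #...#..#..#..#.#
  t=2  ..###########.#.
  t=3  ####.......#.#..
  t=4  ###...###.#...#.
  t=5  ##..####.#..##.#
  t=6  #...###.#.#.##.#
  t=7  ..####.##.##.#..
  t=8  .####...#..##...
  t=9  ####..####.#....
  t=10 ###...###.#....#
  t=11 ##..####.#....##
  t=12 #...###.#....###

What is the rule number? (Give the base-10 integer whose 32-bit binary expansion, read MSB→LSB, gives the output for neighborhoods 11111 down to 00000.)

1151789789

  nb #####: next=.  (t=2,i=4, bit31=0)
  nb ####.: next=#  (t=2,i=11, bit30=1)
  nb ###.#: next=.  (t=0,i=1, bit29=0)
  nb ###..: next=.  (t=3,i=3, bit28=0)
  nb ##.##: next=.  (t=0,i=2, bit27=0)
  nb ##.#.: next=#  (t=2,i=13, bit26=1)
  nb ##..#: next=.  (t=5,i=2, bit25=0)
  nb ##...: next=.  (t=1,i=1, bit24=0)
  nb #.###: next=#  (t=0,i=15, bit23=1)
  nb #.##.: next=.  (t=0,i=3, bit22=0)
  nb #.#.#: next=#  (t=6,i=8, bit21=1)
  nb #.#..: next=.  (t=2,i=14, bit20=0)
  nb #..##: next=.  (t=3,i=15, bit19=0)
  nb #..#.: next=#  (t=1,i=6, bit18=1)
  nb #...#: next=#  (t=1,i=2, bit17=1)
  nb #....: next=.  (t=3,i=5, bit16=0)
  nb .####: next=#  (t=2,i=3, bit15=1)
  nb .###.: next=#  (t=0,i=0, bit14=1)
  nb .##.#: next=#  (t=0,i=4, bit13=1)
  nb .##..: next=.  (t=1,i=0, bit12=0)
  nb .#.##: next=#  (t=1,i=14, bit11=1)
  nb .#.#.: next=.  (t=3,i=12, bit10=0)
  nb .#..#: next=#  (t=1,i=5, bit9=1)
  nb .#...: next=.  (t=2,i=15, bit8=0)
  nb ..###: next=#  (t=2,i=2, bit7=1)
  nb ..##.: next=#  (t=5,i=12, bit6=1)
  nb ..#.#: next=.  (t=1,i=13, bit5=0)
  nb ..#..: next=#  (t=1,i=4, bit4=1)
  nb ...##: next=#  (t=2,i=1, bit3=1)
  nb ...#.: next=#  (t=1,i=3, bit2=1)
  nb ....#: next=.  (t=3,i=9, bit1=0)
  nb .....: next=#  (t=3,i=6, bit0=1)
  bits 01000100101001101110101011011101 = 1151789789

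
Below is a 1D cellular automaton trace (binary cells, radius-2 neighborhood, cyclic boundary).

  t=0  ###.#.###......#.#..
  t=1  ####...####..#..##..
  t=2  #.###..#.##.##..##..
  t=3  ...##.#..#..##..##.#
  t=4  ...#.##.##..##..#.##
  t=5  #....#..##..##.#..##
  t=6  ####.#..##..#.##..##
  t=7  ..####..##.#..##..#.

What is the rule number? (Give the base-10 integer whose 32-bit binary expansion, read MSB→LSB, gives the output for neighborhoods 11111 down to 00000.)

1968526546

  ##### -> .   bit 31 = 0  t=6,i=0
  ####. -> #   bit 30 = 1  t=1,i=2
  ###.# -> #   bit 29 = 1  t=0,i=2
  ###.. -> #   bit 28 = 1  t=0,i=8
  ##.## -> .   bit 27 = 0  t=2,i=11
  ##.#. -> #   bit 26 = 1  t=0,i=3
  ##..# -> .   bit 25 = 0  t=1,i=11
  ##... -> #   bit 24 = 1  t=0,i=9
  #.### -> .   bit 23 = 0  t=0,i=6
  #.##. -> #   bit 22 = 1  t=2,i=9
  #.#.# -> .   bit 21 = 0  t=0,i=4
  #.#.. -> #   bit 20 = 1  t=0,i=17
  #..## -> .   bit 19 = 0  t=0,i=19
  #..#. -> #   bit 18 = 1  t=1,i=12
  #...# -> .   bit 17 = 0  t=1,i=5
  #.... -> #   bit 16 = 1  t=0,i=10
  .#### -> .   bit 15 = 0  t=1,i=1
  .###. -> #   bit 14 = 1  t=0,i=1
  .##.# -> .   bit 13 = 0  t=2,i=10
  .##.. -> #   bit 12 = 1  t=1,i=17
  .#.## -> .   bit 11 = 0  t=0,i=5
  .#.#. -> #   bit 10 = 1  t=0,i=16
  .#..# -> .   bit 9 = 0  t=0,i=18
  .#... -> .   bit 8 = 0  t=3,i=0
  ..### -> #   bit 7 = 1  t=0,i=0
  ..##. -> #   bit 6 = 1  t=1,i=16
  ..#.# -> .   bit 5 = 0  t=0,i=15
  ..#.. -> #   bit 4 = 1  t=1,i=13
  ...## -> .   bit 3 = 0  t=1,i=6
  ...#. -> .   bit 2 = 0  t=0,i=14
  ....# -> #   bit 1 = 1  t=0,i=13
  ..... -> .   bit 0 = 0  t=0,i=11
  bits 01110101010101010101010011010010 = 1968526546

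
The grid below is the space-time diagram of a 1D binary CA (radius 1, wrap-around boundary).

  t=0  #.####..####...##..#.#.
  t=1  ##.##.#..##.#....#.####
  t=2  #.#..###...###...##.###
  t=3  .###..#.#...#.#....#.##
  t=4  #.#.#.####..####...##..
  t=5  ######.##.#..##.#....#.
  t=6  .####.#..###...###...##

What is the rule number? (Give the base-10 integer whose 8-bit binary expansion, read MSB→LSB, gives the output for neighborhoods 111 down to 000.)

180

  ###|#  b7=1 t=0,i=3
  ##.|.  b6=0 t=0,i=5
  #.#|#  b5=1 t=0,i=1
  #..|#  b4=1 t=0,i=6
  .##|.  b3=0 t=0,i=2
  .#.|#  b2=1 t=0,i=0
  ..#|.  b1=0 t=0,i=7
  ...|.  b0=0 t=0,i=13
  bits 10110100 = 180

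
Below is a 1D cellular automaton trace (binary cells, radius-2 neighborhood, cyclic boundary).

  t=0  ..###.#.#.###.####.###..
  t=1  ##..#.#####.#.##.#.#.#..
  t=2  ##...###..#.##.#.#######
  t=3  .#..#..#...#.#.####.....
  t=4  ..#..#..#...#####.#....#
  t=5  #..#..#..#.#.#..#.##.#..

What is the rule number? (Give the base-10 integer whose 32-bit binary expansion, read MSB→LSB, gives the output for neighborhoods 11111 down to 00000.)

  #####|.  b31=0 t=1,i=8
  ####.|.  b30=0 t=0,i=16
  ###.#|#  b29=1 t=0,i=4
  ###..|#  b28=1 t=0,i=21
  ##.##|.  b27=0 t=0,i=13
  ##.#.|.  b26=0 t=0,i=5
  ##..#|.  b25=0 t=1,i=2
  ##...|.  b24=0 t=0,i=22
  #.###|#  b23=1 t=0,i=10
  #.##.|.  b22=0 t=1,i=14
  #.#.#|#  b21=1 t=0,i=6
  #.#..|#  b20=1 t=1,i=21
  #..##|#  b19=1 t=1,i=23
  #..#.|.  b18=0 t=1,i=3
  #...#|.  b17=0 t=2,i=3
  #....|.  b16=0 t=0,i=23
  .####|#  b15=1 t=0,i=15
  .###.|.  b14=0 t=0,i=3
  .##.#|#  b13=1 t=1,i=15
  .##..|#  b12=1 t=1,i=1
  .#.##|#  b11=1 t=0,i=9
  .#.#.|#  b10=1 t=0,i=7
  .#..#|#  b9=1 t=1,i=22
  .#...|#  b8=1 t=3,i=8
  ..###|.  b7=0 t=0,i=2
  ..##.|#  b6=1 t=1,i=0
  ..#.#|.  b5=0 t=1,i=4
  ..#..|.  b4=0 t=3,i=1
  ...##|#  b3=1 t=0,i=1
  ...#.|.  b2=0 t=3,i=0
  ....#|#  b1=1 t=0,i=0
  .....|.  b0=0 t=3,i=21
  bits 00110000101110001011111101001010 = 817413962

817413962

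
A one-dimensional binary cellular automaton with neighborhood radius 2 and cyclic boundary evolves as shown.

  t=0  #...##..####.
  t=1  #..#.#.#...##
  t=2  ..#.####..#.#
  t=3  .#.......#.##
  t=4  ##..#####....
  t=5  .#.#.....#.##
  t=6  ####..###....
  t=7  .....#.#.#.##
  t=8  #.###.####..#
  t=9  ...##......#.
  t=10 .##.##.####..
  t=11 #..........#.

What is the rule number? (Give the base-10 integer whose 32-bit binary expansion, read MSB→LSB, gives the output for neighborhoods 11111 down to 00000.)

624710671

  [31] ##### => .  t=4,i=6
  [30] ####. => .  t=0,i=10
  [29] ###.# => #  t=0,i=11
  [28] ###.. => .  t=1,i=0
  [27] ##.## => .  t=8,i=1
  [26] ##.#. => #  t=0,i=12
  [25] ##..# => .  t=0,i=6
  [24] ##... => #  t=4,i=9
  [23] #.### => .  t=2,i=4
  [22] #.##. => .  t=3,i=11
  [21] #.#.# => #  t=1,i=5
  [20] #.#.. => #  t=0,i=0
  [19] #..## => #  t=0,i=7
  [18] #..#. => #  t=1,i=2
  [17] #...# => .  t=0,i=2
  [16] #.... => .  t=3,i=3
  [15] .#### => .  t=0,i=9
  [14] .###. => #  t=1,i=12
  [13] .##.# => .  t=3,i=12
  [12] .##.. => #  t=0,i=5
  [11] .#.## => .  t=2,i=3
  [10] .#.#. => #  t=1,i=4
  [9] .#..# => .  t=2,i=0
  [8] .#... => .  t=0,i=1
  [7] ..### => .  t=0,i=8
  [6] ..##. => .  t=0,i=4
  [5] ..#.# => .  t=1,i=3
  [4] ..#.. => .  t=9,i=11
  [3] ...## => #  t=0,i=3
  [2] ...#. => #  t=3,i=8
  [1] ....# => #  t=3,i=7
  [0] ..... => #  t=3,i=4
  bits 00100101001111000101010000001111 = 624710671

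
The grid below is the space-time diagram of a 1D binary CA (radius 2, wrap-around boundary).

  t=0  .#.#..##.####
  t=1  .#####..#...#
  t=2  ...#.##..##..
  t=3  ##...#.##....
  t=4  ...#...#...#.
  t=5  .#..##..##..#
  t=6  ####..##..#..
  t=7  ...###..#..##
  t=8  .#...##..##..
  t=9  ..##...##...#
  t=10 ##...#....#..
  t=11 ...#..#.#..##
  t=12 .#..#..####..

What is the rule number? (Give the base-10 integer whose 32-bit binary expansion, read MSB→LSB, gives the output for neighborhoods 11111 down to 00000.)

3128559363

  ##### -> #   bit 31 = 1  t=1,i=3
  ####. -> .   bit 30 = 0  t=0,i=11
  ###.# -> #   bit 29 = 1  t=0,i=12
  ###.. -> #   bit 28 = 1  t=1,i=5
  ##.## -> #   bit 27 = 1  t=0,i=8
  ##.#. -> .   bit 26 = 0  t=0,i=0
  ##..# -> #   bit 25 = 1  t=1,i=6
  ##... -> .   bit 24 = 0  t=2,i=11
  #.### -> .   bit 23 = 0  t=0,i=9
  #.##. -> #   bit 22 = 1  t=2,i=5
  #.#.# -> #   bit 21 = 1  t=0,i=1
  #.#.. -> #   bit 20 = 1  t=0,i=3
  #..## -> #   bit 19 = 1  t=0,i=5
  #..#. -> .   bit 18 = 0  t=1,i=7
  #...# -> #   bit 17 = 1  t=1,i=10
  #.... -> .   bit 16 = 0  t=2,i=12
  .#### -> .   bit 15 = 0  t=0,i=10
  .###. -> .   bit 14 = 0  t=7,i=4
  .##.# -> .   bit 13 = 0  t=0,i=7
  .##.. -> .   bit 12 = 0  t=2,i=6
  .#.## -> .   bit 11 = 0  t=1,i=0
  .#.#. -> #   bit 10 = 1  t=0,i=2
  .#..# -> #   bit 9 = 1  t=0,i=4
  .#... -> #   bit 8 = 1  t=1,i=9
  ..### -> .   bit 7 = 0  t=6,i=0
  ..##. -> .   bit 6 = 0  t=0,i=6
  ..#.# -> .   bit 5 = 0  t=1,i=12
  ..#.. -> .   bit 4 = 0  t=1,i=8
  ...## -> .   bit 3 = 0  t=3,i=12
  ...#. -> .   bit 2 = 0  t=1,i=11
  ....# -> #   bit 1 = 1  t=2,i=1
  ..... -> #   bit 0 = 1  t=2,i=0
  bits 10111010011110100000011100000011 = 3128559363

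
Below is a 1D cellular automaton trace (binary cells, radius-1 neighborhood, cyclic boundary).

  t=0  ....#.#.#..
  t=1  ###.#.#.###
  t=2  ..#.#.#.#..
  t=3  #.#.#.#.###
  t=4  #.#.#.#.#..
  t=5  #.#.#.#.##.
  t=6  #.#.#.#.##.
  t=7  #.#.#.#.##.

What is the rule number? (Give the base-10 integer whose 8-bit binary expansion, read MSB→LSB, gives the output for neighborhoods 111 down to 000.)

  ### -> .   bit 7 = 0  t=1,i=0
  ##. -> #   bit 6 = 1  t=1,i=2
  #.# -> .   bit 5 = 0  t=0,i=5
  #.. -> #   bit 4 = 1  t=0,i=9
  .## -> #   bit 3 = 1  t=1,i=8
  .#. -> #   bit 2 = 1  t=0,i=4
  ..# -> .   bit 1 = 0  t=0,i=3
  ... -> #   bit 0 = 1  t=0,i=0
  bits 01011101 = 93

93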